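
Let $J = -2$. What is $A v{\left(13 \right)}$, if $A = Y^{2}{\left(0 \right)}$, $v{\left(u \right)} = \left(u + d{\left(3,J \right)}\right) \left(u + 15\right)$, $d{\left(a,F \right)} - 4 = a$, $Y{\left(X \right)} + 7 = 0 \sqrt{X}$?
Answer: $27440$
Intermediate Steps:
$Y{\left(X \right)} = -7$ ($Y{\left(X \right)} = -7 + 0 \sqrt{X} = -7 + 0 = -7$)
$d{\left(a,F \right)} = 4 + a$
$v{\left(u \right)} = \left(7 + u\right) \left(15 + u\right)$ ($v{\left(u \right)} = \left(u + \left(4 + 3\right)\right) \left(u + 15\right) = \left(u + 7\right) \left(15 + u\right) = \left(7 + u\right) \left(15 + u\right)$)
$A = 49$ ($A = \left(-7\right)^{2} = 49$)
$A v{\left(13 \right)} = 49 \left(105 + 13^{2} + 22 \cdot 13\right) = 49 \left(105 + 169 + 286\right) = 49 \cdot 560 = 27440$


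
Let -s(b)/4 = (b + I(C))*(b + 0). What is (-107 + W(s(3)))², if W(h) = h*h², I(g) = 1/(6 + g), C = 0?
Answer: 3022690441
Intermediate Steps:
s(b) = -4*b*(⅙ + b) (s(b) = -4*(b + 1/(6 + 0))*(b + 0) = -4*(b + 1/6)*b = -4*(b + ⅙)*b = -4*(⅙ + b)*b = -4*b*(⅙ + b))
W(h) = h³
(-107 + W(s(3)))² = (-107 + (-⅔*3*(1 + 6*3))³)² = (-107 + (-⅔*3*(1 + 18))³)² = (-107 + (-⅔*3*19)³)² = (-107 + (-38)³)² = (-107 - 54872)² = (-54979)² = 3022690441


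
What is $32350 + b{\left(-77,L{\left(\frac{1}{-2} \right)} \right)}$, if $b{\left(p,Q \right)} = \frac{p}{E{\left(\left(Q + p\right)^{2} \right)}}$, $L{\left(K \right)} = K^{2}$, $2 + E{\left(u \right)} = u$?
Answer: $\frac{3047918718}{94217} \approx 32350.0$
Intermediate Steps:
$E{\left(u \right)} = -2 + u$
$b{\left(p,Q \right)} = \frac{p}{-2 + \left(Q + p\right)^{2}}$
$32350 + b{\left(-77,L{\left(\frac{1}{-2} \right)} \right)} = 32350 - \frac{77}{-2 + \left(\left(\frac{1}{-2}\right)^{2} - 77\right)^{2}} = 32350 - \frac{77}{-2 + \left(\left(- \frac{1}{2}\right)^{2} - 77\right)^{2}} = 32350 - \frac{77}{-2 + \left(\frac{1}{4} - 77\right)^{2}} = 32350 - \frac{77}{-2 + \left(- \frac{307}{4}\right)^{2}} = 32350 - \frac{77}{-2 + \frac{94249}{16}} = 32350 - \frac{77}{\frac{94217}{16}} = 32350 - \frac{1232}{94217} = \frac{3047918718}{94217}$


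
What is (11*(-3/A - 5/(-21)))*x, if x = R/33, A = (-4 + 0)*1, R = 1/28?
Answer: 83/7056 ≈ 0.011763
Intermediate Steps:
R = 1/28 ≈ 0.035714
A = -4 (A = -4*1 = -4)
x = 1/924 (x = (1/28)/33 = (1/28)*(1/33) = 1/924 ≈ 0.0010823)
(11*(-3/A - 5/(-21)))*x = (11*(-3/(-4) - 5/(-21)))*(1/924) = (11*(-3*(-1/4) - 5*(-1/21)))*(1/924) = (11*(3/4 + 5/21))*(1/924) = (11*(83/84))*(1/924) = (913/84)*(1/924) = 83/7056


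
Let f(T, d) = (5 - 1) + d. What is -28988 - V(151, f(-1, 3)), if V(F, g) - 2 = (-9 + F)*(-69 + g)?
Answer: -20186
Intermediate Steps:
f(T, d) = 4 + d
V(F, g) = 2 + (-69 + g)*(-9 + F) (V(F, g) = 2 + (-9 + F)*(-69 + g) = 2 + (-69 + g)*(-9 + F))
-28988 - V(151, f(-1, 3)) = -28988 - (623 - 69*151 - 9*(4 + 3) + 151*(4 + 3)) = -28988 - (623 - 10419 - 9*7 + 151*7) = -28988 - (623 - 10419 - 63 + 1057) = -28988 - 1*(-8802) = -28988 + 8802 = -20186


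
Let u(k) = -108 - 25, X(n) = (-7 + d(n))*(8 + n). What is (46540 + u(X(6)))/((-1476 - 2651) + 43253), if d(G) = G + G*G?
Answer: 15469/13042 ≈ 1.1861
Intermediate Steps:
d(G) = G + G²
X(n) = (-7 + n*(1 + n))*(8 + n)
u(k) = -133
(46540 + u(X(6)))/((-1476 - 2651) + 43253) = (46540 - 133)/((-1476 - 2651) + 43253) = 46407/(-4127 + 43253) = 46407/39126 = 46407*(1/39126) = 15469/13042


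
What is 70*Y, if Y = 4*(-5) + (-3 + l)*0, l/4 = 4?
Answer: -1400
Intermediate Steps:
l = 16 (l = 4*4 = 16)
Y = -20 (Y = 4*(-5) + (-3 + 16)*0 = -20 + 13*0 = -20 + 0 = -20)
70*Y = 70*(-20) = -1400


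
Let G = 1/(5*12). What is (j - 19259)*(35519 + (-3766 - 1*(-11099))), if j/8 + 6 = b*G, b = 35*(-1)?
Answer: -827543540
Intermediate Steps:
G = 1/60 ≈ 0.016667
b = -35
j = -158/3 (j = -48 + 8*(-35*1/60) = -48 + 8*(-7/12) = -48 - 14/3 = -158/3 ≈ -52.667)
(j - 19259)*(35519 + (-3766 - 1*(-11099))) = (-158/3 - 19259)*(35519 + (-3766 - 1*(-11099))) = -57935*(35519 + (-3766 + 11099))/3 = -57935*(35519 + 7333)/3 = -57935/3*42852 = -827543540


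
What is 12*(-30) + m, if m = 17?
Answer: -343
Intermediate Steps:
12*(-30) + m = 12*(-30) + 17 = -360 + 17 = -343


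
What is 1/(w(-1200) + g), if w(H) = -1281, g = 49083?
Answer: 1/47802 ≈ 2.0920e-5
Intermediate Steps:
1/(w(-1200) + g) = 1/(-1281 + 49083) = 1/47802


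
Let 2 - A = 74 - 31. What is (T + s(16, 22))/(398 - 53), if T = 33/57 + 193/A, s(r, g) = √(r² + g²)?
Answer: -1072/89585 + 2*√185/345 ≈ 0.066883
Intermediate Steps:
A = -41 (A = 2 - (74 - 31) = 2 - 1*43 = 2 - 43 = -41)
s(r, g) = √(g² + r²)
T = -3216/779 (T = 33/57 + 193/(-41) = 33*(1/57) + 193*(-1/41) = 11/19 - 193/41 = -3216/779 ≈ -4.1284)
(T + s(16, 22))/(398 - 53) = (-3216/779 + √(22² + 16²))/(398 - 53) = (-3216/779 + √(484 + 256))/345 = (-3216/779 + √740)*(1/345) = (-3216/779 + 2*√185)*(1/345) = -1072/89585 + 2*√185/345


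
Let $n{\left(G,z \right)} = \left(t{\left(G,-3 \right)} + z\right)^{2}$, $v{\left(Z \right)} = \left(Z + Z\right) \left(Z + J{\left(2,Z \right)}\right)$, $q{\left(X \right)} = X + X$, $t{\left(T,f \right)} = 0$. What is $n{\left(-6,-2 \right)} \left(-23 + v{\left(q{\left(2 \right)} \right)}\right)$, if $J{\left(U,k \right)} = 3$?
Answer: $132$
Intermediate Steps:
$q{\left(X \right)} = 2 X$
$v{\left(Z \right)} = 2 Z \left(3 + Z\right)$ ($v{\left(Z \right)} = \left(Z + Z\right) \left(Z + 3\right) = 2 Z \left(3 + Z\right)$)
$n{\left(G,z \right)} = z^{2}$ ($n{\left(G,z \right)} = \left(0 + z\right)^{2} = z^{2}$)
$n{\left(-6,-2 \right)} \left(-23 + v{\left(q{\left(2 \right)} \right)}\right) = \left(-2\right)^{2} \left(-23 + 2 \cdot 2 \cdot 2 \left(3 + 2 \cdot 2\right)\right) = 4 \left(-23 + 2 \cdot 4 \left(3 + 4\right)\right) = 4 \left(-23 + 2 \cdot 4 \cdot 7\right) = 4 \left(-23 + 56\right) = 4 \cdot 33 = 132$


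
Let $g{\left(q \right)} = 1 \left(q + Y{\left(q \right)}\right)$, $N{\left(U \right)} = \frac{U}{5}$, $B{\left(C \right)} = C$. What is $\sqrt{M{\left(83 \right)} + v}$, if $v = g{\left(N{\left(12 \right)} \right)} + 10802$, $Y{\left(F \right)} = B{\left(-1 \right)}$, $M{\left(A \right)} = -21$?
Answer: $\frac{2 \sqrt{67390}}{5} \approx 103.84$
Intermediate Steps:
$Y{\left(F \right)} = -1$
$N{\left(U \right)} = \frac{U}{5}$ ($N{\left(U \right)} = U \frac{1}{5} = \frac{U}{5}$)
$g{\left(q \right)} = -1 + q$ ($g{\left(q \right)} = 1 \left(q - 1\right) = 1 \left(-1 + q\right) = -1 + q$)
$v = \frac{54017}{5}$ ($v = \left(-1 + \frac{1}{5} \cdot 12\right) + 10802 = \left(-1 + \frac{12}{5}\right) + 10802 = \frac{7}{5} + 10802 = \frac{54017}{5} \approx 10803.0$)
$\sqrt{M{\left(83 \right)} + v} = \sqrt{-21 + \frac{54017}{5}} = \sqrt{\frac{53912}{5}} = \frac{2 \sqrt{67390}}{5}$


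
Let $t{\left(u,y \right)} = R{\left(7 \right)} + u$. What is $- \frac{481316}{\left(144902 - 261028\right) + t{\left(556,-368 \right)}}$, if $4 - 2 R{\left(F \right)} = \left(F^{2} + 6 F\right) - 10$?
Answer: $\frac{962632}{231217} \approx 4.1633$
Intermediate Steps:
$R{\left(F \right)} = 7 - 3 F - \frac{F^{2}}{2}$ ($R{\left(F \right)} = 2 - \frac{\left(F^{2} + 6 F\right) - 10}{2} = 2 - \frac{-10 + F^{2} + 6 F}{2} = 2 - \left(-5 + \frac{F^{2}}{2} + 3 F\right) = 7 - 3 F - \frac{F^{2}}{2}$)
$t{\left(u,y \right)} = - \frac{77}{2} + u$ ($t{\left(u,y \right)} = \left(7 - 21 - \frac{7^{2}}{2}\right) + u = \left(7 - 21 - \frac{49}{2}\right) + u = - \frac{77}{2} + u$)
$- \frac{481316}{\left(144902 - 261028\right) + t{\left(556,-368 \right)}} = - \frac{481316}{\left(144902 - 261028\right) + \left(- \frac{77}{2} + 556\right)} = - \frac{481316}{-116126 + \frac{1035}{2}} = - \frac{481316}{- \frac{231217}{2}} = \left(-481316\right) \left(- \frac{2}{231217}\right) = \frac{962632}{231217}$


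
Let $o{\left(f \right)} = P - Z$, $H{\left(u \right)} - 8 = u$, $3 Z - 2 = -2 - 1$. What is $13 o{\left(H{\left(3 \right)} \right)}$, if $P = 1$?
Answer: $\frac{52}{3} \approx 17.333$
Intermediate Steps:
$Z = - \frac{1}{3}$ ($Z = \frac{2}{3} + \frac{-2 - 1}{3} = \frac{2}{3} + \frac{1}{3} \left(-3\right) = \frac{2}{3} - 1 = - \frac{1}{3} \approx -0.33333$)
$H{\left(u \right)} = 8 + u$
$o{\left(f \right)} = \frac{4}{3}$ ($o{\left(f \right)} = 1 - - \frac{1}{3} = 1 + \frac{1}{3} = \frac{4}{3}$)
$13 o{\left(H{\left(3 \right)} \right)} = 13 \cdot \frac{4}{3} = \frac{52}{3}$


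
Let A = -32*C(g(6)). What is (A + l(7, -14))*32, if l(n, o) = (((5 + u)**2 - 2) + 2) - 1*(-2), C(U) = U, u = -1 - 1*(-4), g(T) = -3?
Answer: 5184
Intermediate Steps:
u = 3 (u = -1 + 4 = 3)
l(n, o) = 66 (l(n, o) = (((5 + 3)**2 - 2) + 2) - 1*(-2) = ((8**2 - 2) + 2) + 2 = ((64 - 2) + 2) + 2 = (62 + 2) + 2 = 64 + 2 = 66)
A = 96 (A = -32*(-3) = 96)
(A + l(7, -14))*32 = (96 + 66)*32 = 162*32 = 5184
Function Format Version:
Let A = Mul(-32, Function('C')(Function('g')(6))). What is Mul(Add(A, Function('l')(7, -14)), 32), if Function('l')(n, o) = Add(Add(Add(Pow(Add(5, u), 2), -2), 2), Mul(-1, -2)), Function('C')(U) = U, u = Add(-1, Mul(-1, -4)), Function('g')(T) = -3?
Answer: 5184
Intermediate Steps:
u = 3 (u = Add(-1, 4) = 3)
Function('l')(n, o) = 66 (Function('l')(n, o) = Add(Add(Add(Pow(Add(5, 3), 2), -2), 2), Mul(-1, -2)) = Add(Add(Add(Pow(8, 2), -2), 2), 2) = Add(Add(Add(64, -2), 2), 2) = Add(Add(62, 2), 2) = Add(64, 2) = 66)
A = 96 (A = Mul(-32, -3) = 96)
Mul(Add(A, Function('l')(7, -14)), 32) = Mul(Add(96, 66), 32) = Mul(162, 32) = 5184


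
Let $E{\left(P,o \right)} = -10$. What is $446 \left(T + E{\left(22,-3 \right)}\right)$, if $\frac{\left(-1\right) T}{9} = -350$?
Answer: $1400440$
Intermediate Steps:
$T = 3150$ ($T = \left(-9\right) \left(-350\right) = 3150$)
$446 \left(T + E{\left(22,-3 \right)}\right) = 446 \left(3150 - 10\right) = 446 \cdot 3140 = 1400440$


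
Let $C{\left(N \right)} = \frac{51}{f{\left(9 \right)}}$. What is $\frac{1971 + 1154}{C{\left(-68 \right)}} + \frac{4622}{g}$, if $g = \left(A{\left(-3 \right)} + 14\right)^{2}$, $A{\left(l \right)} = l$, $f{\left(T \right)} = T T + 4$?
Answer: $\frac{1904491}{363} \approx 5246.5$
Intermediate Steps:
$f{\left(T \right)} = 4 + T^{2}$ ($f{\left(T \right)} = T^{2} + 4 = 4 + T^{2}$)
$C{\left(N \right)} = \frac{3}{5}$ ($C{\left(N \right)} = \frac{51}{4 + 9^{2}} = \frac{51}{4 + 81} = \frac{51}{85} = 51 \cdot \frac{1}{85} = \frac{3}{5}$)
$g = 121$ ($g = \left(-3 + 14\right)^{2} = 11^{2} = 121$)
$\frac{1971 + 1154}{C{\left(-68 \right)}} + \frac{4622}{g} = \frac{1971 + 1154}{\frac{3}{5}} + \frac{4622}{121} = 3125 \cdot \frac{5}{3} + 4622 \cdot \frac{1}{121} = \frac{15625}{3} + \frac{4622}{121} = \frac{1904491}{363}$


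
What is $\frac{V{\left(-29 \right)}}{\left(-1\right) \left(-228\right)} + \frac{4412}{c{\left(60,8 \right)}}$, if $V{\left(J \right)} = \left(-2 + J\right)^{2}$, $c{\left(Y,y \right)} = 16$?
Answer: $\frac{15958}{57} \approx 279.96$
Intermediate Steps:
$\frac{V{\left(-29 \right)}}{\left(-1\right) \left(-228\right)} + \frac{4412}{c{\left(60,8 \right)}} = \frac{\left(-2 - 29\right)^{2}}{\left(-1\right) \left(-228\right)} + \frac{4412}{16} = \frac{\left(-31\right)^{2}}{228} + 4412 \cdot \frac{1}{16} = 961 \cdot \frac{1}{228} + \frac{1103}{4} = \frac{961}{228} + \frac{1103}{4} = \frac{15958}{57}$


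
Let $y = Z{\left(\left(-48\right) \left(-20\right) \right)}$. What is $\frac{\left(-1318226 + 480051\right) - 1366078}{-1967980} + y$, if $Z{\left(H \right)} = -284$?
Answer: $- \frac{556702067}{1967980} \approx -282.88$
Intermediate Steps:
$y = -284$
$\frac{\left(-1318226 + 480051\right) - 1366078}{-1967980} + y = \frac{\left(-1318226 + 480051\right) - 1366078}{-1967980} - 284 = \left(-838175 - 1366078\right) \left(- \frac{1}{1967980}\right) - 284 = \left(-2204253\right) \left(- \frac{1}{1967980}\right) - 284 = \frac{2204253}{1967980} - 284 = - \frac{556702067}{1967980}$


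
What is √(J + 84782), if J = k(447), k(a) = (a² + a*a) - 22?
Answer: √484378 ≈ 695.97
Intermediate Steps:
k(a) = -22 + 2*a² (k(a) = (a² + a²) - 22 = 2*a² - 22 = -22 + 2*a²)
J = 399596 (J = -22 + 2*447² = -22 + 2*199809 = -22 + 399618 = 399596)
√(J + 84782) = √(399596 + 84782) = √484378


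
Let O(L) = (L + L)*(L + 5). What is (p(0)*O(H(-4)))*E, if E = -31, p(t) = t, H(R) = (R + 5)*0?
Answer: 0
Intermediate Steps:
H(R) = 0 (H(R) = (5 + R)*0 = 0)
O(L) = 2*L*(5 + L) (O(L) = (2*L)*(5 + L) = 2*L*(5 + L))
(p(0)*O(H(-4)))*E = (0*(2*0*(5 + 0)))*(-31) = (0*(2*0*5))*(-31) = (0*0)*(-31) = 0*(-31) = 0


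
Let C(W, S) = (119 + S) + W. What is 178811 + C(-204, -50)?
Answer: 178676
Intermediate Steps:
C(W, S) = 119 + S + W
178811 + C(-204, -50) = 178811 + (119 - 50 - 204) = 178811 - 135 = 178676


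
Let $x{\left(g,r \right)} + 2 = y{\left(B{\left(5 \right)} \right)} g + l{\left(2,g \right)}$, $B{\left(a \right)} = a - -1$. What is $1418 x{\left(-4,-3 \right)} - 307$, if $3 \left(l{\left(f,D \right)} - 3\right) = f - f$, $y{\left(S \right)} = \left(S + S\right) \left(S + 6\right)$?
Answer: $-815657$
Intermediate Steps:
$B{\left(a \right)} = 1 + a$ ($B{\left(a \right)} = a + 1 = 1 + a$)
$y{\left(S \right)} = 2 S \left(6 + S\right)$
$l{\left(f,D \right)} = 3$ ($l{\left(f,D \right)} = 3 + \frac{f - f}{3} = 3 + \frac{1}{3} \cdot 0 = 3 + 0 = 3$)
$x{\left(g,r \right)} = 1 + 144 g$ ($x{\left(g,r \right)} = -2 + \left(2 \left(1 + 5\right) \left(6 + \left(1 + 5\right)\right) g + 3\right) = -2 + \left(2 \cdot 6 \left(6 + 6\right) g + 3\right) = -2 + \left(2 \cdot 6 \cdot 12 g + 3\right) = -2 + \left(144 g + 3\right) = -2 + \left(3 + 144 g\right) = 1 + 144 g$)
$1418 x{\left(-4,-3 \right)} - 307 = 1418 \left(1 + 144 \left(-4\right)\right) - 307 = 1418 \left(1 - 576\right) - 307 = 1418 \left(-575\right) - 307 = -815350 - 307 = -815657$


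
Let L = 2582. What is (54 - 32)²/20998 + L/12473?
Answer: 30126884/130954027 ≈ 0.23006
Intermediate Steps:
(54 - 32)²/20998 + L/12473 = (54 - 32)²/20998 + 2582/12473 = 22²*(1/20998) + 2582*(1/12473) = 484*(1/20998) + 2582/12473 = 242/10499 + 2582/12473 = 30126884/130954027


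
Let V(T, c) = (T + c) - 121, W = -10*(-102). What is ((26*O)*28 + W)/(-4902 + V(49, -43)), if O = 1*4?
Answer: -3932/5017 ≈ -0.78374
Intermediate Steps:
O = 4
W = 1020
V(T, c) = -121 + T + c
((26*O)*28 + W)/(-4902 + V(49, -43)) = ((26*4)*28 + 1020)/(-4902 + (-121 + 49 - 43)) = (104*28 + 1020)/(-4902 - 115) = (2912 + 1020)/(-5017) = 3932*(-1/5017) = -3932/5017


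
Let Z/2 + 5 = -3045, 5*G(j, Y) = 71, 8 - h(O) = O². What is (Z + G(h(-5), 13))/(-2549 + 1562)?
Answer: 1449/235 ≈ 6.1660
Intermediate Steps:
h(O) = 8 - O²
G(j, Y) = 71/5 (G(j, Y) = (⅕)*71 = 71/5)
Z = -6100 (Z = -10 + 2*(-3045) = -10 - 6090 = -6100)
(Z + G(h(-5), 13))/(-2549 + 1562) = (-6100 + 71/5)/(-2549 + 1562) = -30429/5/(-987) = -30429/5*(-1/987) = 1449/235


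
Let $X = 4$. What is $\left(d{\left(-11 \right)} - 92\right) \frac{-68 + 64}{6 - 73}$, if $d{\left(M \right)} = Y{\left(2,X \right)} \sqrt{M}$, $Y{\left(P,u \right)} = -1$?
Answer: $- \frac{368}{67} - \frac{4 i \sqrt{11}}{67} \approx -5.4925 - 0.19801 i$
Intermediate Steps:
$d{\left(M \right)} = - \sqrt{M}$
$\left(d{\left(-11 \right)} - 92\right) \frac{-68 + 64}{6 - 73} = \left(- \sqrt{-11} - 92\right) \frac{-68 + 64}{6 - 73} = \left(- i \sqrt{11} - 92\right) \left(- \frac{4}{-67}\right) = \left(- i \sqrt{11} - 92\right) \left(\left(-4\right) \left(- \frac{1}{67}\right)\right) = \left(-92 - i \sqrt{11}\right) \frac{4}{67} = - \frac{368}{67} - \frac{4 i \sqrt{11}}{67}$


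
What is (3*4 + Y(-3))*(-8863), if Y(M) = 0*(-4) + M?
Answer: -79767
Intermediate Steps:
Y(M) = M (Y(M) = 0 + M = M)
(3*4 + Y(-3))*(-8863) = (3*4 - 3)*(-8863) = (12 - 3)*(-8863) = 9*(-8863) = -79767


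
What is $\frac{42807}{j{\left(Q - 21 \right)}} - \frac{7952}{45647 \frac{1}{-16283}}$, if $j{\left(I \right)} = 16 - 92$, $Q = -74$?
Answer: $\frac{59298139}{26084} \approx 2273.4$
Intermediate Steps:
$j{\left(I \right)} = -76$
$\frac{42807}{j{\left(Q - 21 \right)}} - \frac{7952}{45647 \frac{1}{-16283}} = \frac{42807}{-76} - \frac{7952}{45647 \frac{1}{-16283}} = 42807 \left(- \frac{1}{76}\right) - \frac{7952}{45647 \left(- \frac{1}{16283}\right)} = - \frac{2253}{4} - \frac{7952}{- \frac{45647}{16283}} = - \frac{2253}{4} - - \frac{18497488}{6521} = - \frac{2253}{4} + \frac{18497488}{6521} = \frac{59298139}{26084}$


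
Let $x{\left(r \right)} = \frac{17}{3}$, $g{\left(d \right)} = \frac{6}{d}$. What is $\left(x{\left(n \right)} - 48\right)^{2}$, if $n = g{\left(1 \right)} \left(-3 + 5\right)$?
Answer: $\frac{16129}{9} \approx 1792.1$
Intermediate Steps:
$n = 12$ ($n = \frac{6}{1} \left(-3 + 5\right) = 6 \cdot 1 \cdot 2 = 6 \cdot 2 = 12$)
$x{\left(r \right)} = \frac{17}{3}$ ($x{\left(r \right)} = 17 \cdot \frac{1}{3} = \frac{17}{3}$)
$\left(x{\left(n \right)} - 48\right)^{2} = \left(\frac{17}{3} - 48\right)^{2} = \left(- \frac{127}{3}\right)^{2} = \frac{16129}{9}$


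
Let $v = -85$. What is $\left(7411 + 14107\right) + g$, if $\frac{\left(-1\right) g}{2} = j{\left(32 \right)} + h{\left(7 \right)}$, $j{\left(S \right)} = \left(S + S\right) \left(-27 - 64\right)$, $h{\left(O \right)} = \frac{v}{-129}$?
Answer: $\frac{4278244}{129} \approx 33165.0$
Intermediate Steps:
$h{\left(O \right)} = \frac{85}{129}$ ($h{\left(O \right)} = - \frac{85}{-129} = \left(-85\right) \left(- \frac{1}{129}\right) = \frac{85}{129}$)
$j{\left(S \right)} = - 182 S$ ($j{\left(S \right)} = 2 S \left(-91\right) = - 182 S$)
$g = \frac{1502422}{129}$ ($g = - 2 \left(\left(-182\right) 32 + \frac{85}{129}\right) = - 2 \left(-5824 + \frac{85}{129}\right) = \left(-2\right) \left(- \frac{751211}{129}\right) = \frac{1502422}{129} \approx 11647.0$)
$\left(7411 + 14107\right) + g = \left(7411 + 14107\right) + \frac{1502422}{129} = 21518 + \frac{1502422}{129} = \frac{4278244}{129}$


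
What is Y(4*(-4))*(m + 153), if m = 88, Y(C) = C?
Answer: -3856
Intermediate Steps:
Y(4*(-4))*(m + 153) = (4*(-4))*(88 + 153) = -16*241 = -3856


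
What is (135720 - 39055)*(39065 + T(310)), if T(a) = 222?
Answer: 3797677855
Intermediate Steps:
(135720 - 39055)*(39065 + T(310)) = (135720 - 39055)*(39065 + 222) = 96665*39287 = 3797677855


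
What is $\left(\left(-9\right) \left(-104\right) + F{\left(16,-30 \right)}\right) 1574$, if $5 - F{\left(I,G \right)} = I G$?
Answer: $2236654$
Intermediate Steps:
$F{\left(I,G \right)} = 5 - G I$ ($F{\left(I,G \right)} = 5 - I G = 5 - G I$)
$\left(\left(-9\right) \left(-104\right) + F{\left(16,-30 \right)}\right) 1574 = \left(\left(-9\right) \left(-104\right) - \left(-5 - 480\right)\right) 1574 = \left(936 + \left(5 + 480\right)\right) 1574 = \left(936 + 485\right) 1574 = 1421 \cdot 1574 = 2236654$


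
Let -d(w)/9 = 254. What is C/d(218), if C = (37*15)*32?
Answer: -2960/381 ≈ -7.7690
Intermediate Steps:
C = 17760 (C = 555*32 = 17760)
d(w) = -2286 (d(w) = -9*254 = -2286)
C/d(218) = 17760/(-2286) = 17760*(-1/2286) = -2960/381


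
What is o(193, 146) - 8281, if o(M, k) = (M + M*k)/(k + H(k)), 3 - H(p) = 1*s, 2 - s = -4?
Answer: -1155812/143 ≈ -8082.6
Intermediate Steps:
s = 6 (s = 2 - 1*(-4) = 2 + 4 = 6)
H(p) = -3 (H(p) = 3 - 6 = -3)
o(M, k) = (M + M*k)/(-3 + k) (o(M, k) = (M + M*k)/(k - 3) = (M + M*k)/(-3 + k))
o(193, 146) - 8281 = 193*(1 + 146)/(-3 + 146) - 8281 = 193*147/143 - 8281 = 193*(1/143)*147 - 8281 = 28371/143 - 8281 = -1155812/143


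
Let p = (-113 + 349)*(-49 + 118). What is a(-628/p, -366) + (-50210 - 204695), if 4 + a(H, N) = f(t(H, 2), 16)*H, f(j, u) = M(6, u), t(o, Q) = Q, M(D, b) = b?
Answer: -1037737051/4071 ≈ -2.5491e+5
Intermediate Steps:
p = 16284 (p = 236*69 = 16284)
f(j, u) = u
a(H, N) = -4 + 16*H
a(-628/p, -366) + (-50210 - 204695) = (-4 + 16*(-628/16284)) + (-50210 - 204695) = (-4 + 16*(-628*1/16284)) - 254905 = (-4 + 16*(-157/4071)) - 254905 = (-4 - 2512/4071) - 254905 = -18796/4071 - 254905 = -1037737051/4071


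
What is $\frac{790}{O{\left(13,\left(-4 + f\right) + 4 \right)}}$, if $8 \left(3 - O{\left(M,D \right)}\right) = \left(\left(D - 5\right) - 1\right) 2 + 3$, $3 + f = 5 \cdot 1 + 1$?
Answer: $\frac{6320}{27} \approx 234.07$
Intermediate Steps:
$f = 3$ ($f = -3 + \left(5 \cdot 1 + 1\right) = -3 + \left(5 + 1\right) = -3 + 6 = 3$)
$O{\left(M,D \right)} = \frac{33}{8} - \frac{D}{4}$ ($O{\left(M,D \right)} = 3 - \frac{\left(\left(D - 5\right) - 1\right) 2 + 3}{8} = 3 - \frac{\left(\left(-5 + D\right) - 1\right) 2 + 3}{8} = 3 - \frac{\left(-6 + D\right) 2 + 3}{8} = 3 - \frac{\left(-12 + 2 D\right) + 3}{8} = 3 - \frac{-9 + 2 D}{8} = 3 - \left(- \frac{9}{8} + \frac{D}{4}\right) = \frac{33}{8} - \frac{D}{4}$)
$\frac{790}{O{\left(13,\left(-4 + f\right) + 4 \right)}} = \frac{790}{\frac{33}{8} - \frac{\left(-4 + 3\right) + 4}{4}} = \frac{790}{\frac{33}{8} - \frac{-1 + 4}{4}} = \frac{790}{\frac{33}{8} - \frac{3}{4}} = \frac{790}{\frac{27}{8}} = 790 \cdot \frac{8}{27} = \frac{6320}{27}$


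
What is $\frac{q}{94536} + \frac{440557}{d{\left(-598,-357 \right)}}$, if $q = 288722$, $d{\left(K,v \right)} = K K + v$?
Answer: $\frac{72396782443}{16886351196} \approx 4.2873$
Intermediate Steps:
$d{\left(K,v \right)} = v + K^{2}$ ($d{\left(K,v \right)} = K^{2} + v = v + K^{2}$)
$\frac{q}{94536} + \frac{440557}{d{\left(-598,-357 \right)}} = \frac{288722}{94536} + \frac{440557}{-357 + \left(-598\right)^{2}} = 288722 \cdot \frac{1}{94536} + \frac{440557}{-357 + 357604} = \frac{144361}{47268} + \frac{440557}{357247} = \frac{72396782443}{16886351196}$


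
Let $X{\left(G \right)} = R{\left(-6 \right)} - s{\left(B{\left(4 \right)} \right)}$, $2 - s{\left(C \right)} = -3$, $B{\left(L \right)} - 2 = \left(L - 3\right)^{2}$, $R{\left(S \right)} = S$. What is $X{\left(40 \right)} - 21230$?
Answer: $-21241$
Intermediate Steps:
$B{\left(L \right)} = 2 + \left(-3 + L\right)^{2}$ ($B{\left(L \right)} = 2 + \left(L - 3\right)^{2} = 2 + \left(-3 + L\right)^{2}$)
$s{\left(C \right)} = 5$ ($s{\left(C \right)} = 2 - -3 = 2 + 3 = 5$)
$X{\left(G \right)} = -11$ ($X{\left(G \right)} = -6 - 5 = -11$)
$X{\left(40 \right)} - 21230 = -11 - 21230 = -21241$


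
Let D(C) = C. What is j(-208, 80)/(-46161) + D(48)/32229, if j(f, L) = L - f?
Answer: -261712/55100847 ≈ -0.0047497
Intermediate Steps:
j(-208, 80)/(-46161) + D(48)/32229 = (80 - 1*(-208))/(-46161) + 48/32229 = (80 + 208)*(-1/46161) + 48*(1/32229) = 288*(-1/46161) + 16/10743 = -32/5129 + 16/10743 = -261712/55100847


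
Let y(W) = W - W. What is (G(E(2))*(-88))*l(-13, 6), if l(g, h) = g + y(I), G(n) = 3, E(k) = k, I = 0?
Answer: 3432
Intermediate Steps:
y(W) = 0
l(g, h) = g (l(g, h) = g + 0 = g)
(G(E(2))*(-88))*l(-13, 6) = (3*(-88))*(-13) = -264*(-13) = 3432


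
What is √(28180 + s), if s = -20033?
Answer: √8147 ≈ 90.261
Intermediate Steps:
√(28180 + s) = √(28180 - 20033) = √8147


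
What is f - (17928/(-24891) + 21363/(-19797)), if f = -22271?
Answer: -1219281113152/54751903 ≈ -22269.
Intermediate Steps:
f - (17928/(-24891) + 21363/(-19797)) = -22271 - (17928/(-24891) + 21363/(-19797)) = -22271 - (17928*(-1/24891) + 21363*(-1/19797)) = -22271 - (-5976/8297 - 7121/6599) = -22271 - 1*(-98518561/54751903) = -22271 + 98518561/54751903 = -1219281113152/54751903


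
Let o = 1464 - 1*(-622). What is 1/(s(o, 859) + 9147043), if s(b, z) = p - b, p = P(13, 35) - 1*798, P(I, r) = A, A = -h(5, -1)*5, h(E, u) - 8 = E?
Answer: 1/9144094 ≈ 1.0936e-7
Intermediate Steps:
h(E, u) = 8 + E
A = -65 (A = -(8 + 5)*5 = -1*13*5 = -13*5 = -65)
P(I, r) = -65
o = 2086 (o = 1464 + 622 = 2086)
p = -863 (p = -65 - 1*798 = -65 - 798 = -863)
s(b, z) = -863 - b
1/(s(o, 859) + 9147043) = 1/((-863 - 1*2086) + 9147043) = 1/((-863 - 2086) + 9147043) = 1/(-2949 + 9147043) = 1/9144094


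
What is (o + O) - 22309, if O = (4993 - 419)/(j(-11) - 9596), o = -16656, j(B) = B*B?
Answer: -369197949/9475 ≈ -38966.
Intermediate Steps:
j(B) = B²
O = -4574/9475 (O = (4993 - 419)/((-11)² - 9596) = 4574/(121 - 9596) = 4574/(-9475) = 4574*(-1/9475) = -4574/9475 ≈ -0.48274)
(o + O) - 22309 = (-16656 - 4574/9475) - 22309 = -157820174/9475 - 22309 = -369197949/9475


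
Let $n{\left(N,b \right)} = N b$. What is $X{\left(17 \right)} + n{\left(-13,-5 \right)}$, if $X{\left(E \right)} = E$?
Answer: $82$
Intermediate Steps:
$X{\left(17 \right)} + n{\left(-13,-5 \right)} = 17 - -65 = 17 + 65 = 82$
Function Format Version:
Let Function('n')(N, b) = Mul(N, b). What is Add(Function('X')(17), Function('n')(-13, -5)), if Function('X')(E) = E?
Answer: 82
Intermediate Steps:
Add(Function('X')(17), Function('n')(-13, -5)) = Add(17, Mul(-13, -5)) = Add(17, 65) = 82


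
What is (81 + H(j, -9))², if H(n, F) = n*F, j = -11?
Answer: 32400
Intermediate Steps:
H(n, F) = F*n
(81 + H(j, -9))² = (81 - 9*(-11))² = (81 + 99)² = 180² = 32400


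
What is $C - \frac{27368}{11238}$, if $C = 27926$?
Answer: $\frac{156902510}{5619} \approx 27924.0$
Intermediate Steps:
$C - \frac{27368}{11238} = 27926 - \frac{27368}{11238} = 27926 - \frac{13684}{5619} = \frac{156902510}{5619}$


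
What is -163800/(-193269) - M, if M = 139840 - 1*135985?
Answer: -248296065/64423 ≈ -3854.2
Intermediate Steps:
M = 3855 (M = 139840 - 135985 = 3855)
-163800/(-193269) - M = -163800/(-193269) - 1*3855 = -163800*(-1/193269) - 3855 = 54600/64423 - 3855 = -248296065/64423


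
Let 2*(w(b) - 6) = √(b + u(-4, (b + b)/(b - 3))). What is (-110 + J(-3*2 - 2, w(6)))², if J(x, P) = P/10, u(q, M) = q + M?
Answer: (2188 - √6)²/400 ≈ 11942.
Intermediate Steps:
u(q, M) = M + q
w(b) = 6 + √(-4 + b + 2*b/(-3 + b))/2 (w(b) = 6 + √(b + ((b + b)/(b - 3) - 4))/2 = 6 + √(b + ((2*b)/(-3 + b) - 4))/2 = 6 + √(b + (2*b/(-3 + b) - 4))/2 = 6 + √(b + (-4 + 2*b/(-3 + b)))/2 = 6 + √(-4 + b + 2*b/(-3 + b))/2)
J(x, P) = P/10 (J(x, P) = P*(⅒) = P/10)
(-110 + J(-3*2 - 2, w(6)))² = (-110 + (6 + √((12 + 6² - 5*6)/(-3 + 6))/2)/10)² = (-110 + (6 + √((12 + 36 - 30)/3)/2)/10)² = (-110 + (6 + √((⅓)*18)/2)/10)² = (-110 + (6 + √6/2)/10)² = (-110 + (⅗ + √6/20))² = (-547/5 + √6/20)²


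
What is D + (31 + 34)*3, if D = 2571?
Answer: 2766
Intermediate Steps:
D + (31 + 34)*3 = 2571 + (31 + 34)*3 = 2571 + 65*3 = 2571 + 195 = 2766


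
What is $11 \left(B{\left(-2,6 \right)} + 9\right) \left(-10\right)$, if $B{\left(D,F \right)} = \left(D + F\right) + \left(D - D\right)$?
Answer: $-1430$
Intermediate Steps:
$B{\left(D,F \right)} = D + F$ ($B{\left(D,F \right)} = \left(D + F\right) + 0 = D + F$)
$11 \left(B{\left(-2,6 \right)} + 9\right) \left(-10\right) = 11 \left(\left(-2 + 6\right) + 9\right) \left(-10\right) = 11 \left(4 + 9\right) \left(-10\right) = 11 \cdot 13 \left(-10\right) = 143 \left(-10\right) = -1430$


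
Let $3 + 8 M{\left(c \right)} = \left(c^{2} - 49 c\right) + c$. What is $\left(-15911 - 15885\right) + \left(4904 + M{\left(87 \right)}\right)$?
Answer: $- \frac{105873}{4} \approx -26468.0$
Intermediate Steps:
$M{\left(c \right)} = - \frac{3}{8} - 6 c + \frac{c^{2}}{8}$ ($M{\left(c \right)} = - \frac{3}{8} + \frac{\left(c^{2} - 49 c\right) + c}{8} = - \frac{3}{8} + \frac{c^{2} - 48 c}{8} = - \frac{3}{8} + \left(- 6 c + \frac{c^{2}}{8}\right) = - \frac{3}{8} - 6 c + \frac{c^{2}}{8}$)
$\left(-15911 - 15885\right) + \left(4904 + M{\left(87 \right)}\right) = \left(-15911 - 15885\right) + \left(4904 - \left(\frac{4179}{8} - \frac{7569}{8}\right)\right) = -31796 + \left(4904 - - \frac{1695}{4}\right) = -31796 + \left(4904 + \frac{1695}{4}\right) = -31796 + \frac{21311}{4} = - \frac{105873}{4}$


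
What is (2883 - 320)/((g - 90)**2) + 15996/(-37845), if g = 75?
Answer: 2075503/189225 ≈ 10.968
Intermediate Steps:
(2883 - 320)/((g - 90)**2) + 15996/(-37845) = (2883 - 320)/((75 - 90)**2) + 15996/(-37845) = 2563/((-15)**2) + 15996*(-1/37845) = 2563/225 - 5332/12615 = 2075503/189225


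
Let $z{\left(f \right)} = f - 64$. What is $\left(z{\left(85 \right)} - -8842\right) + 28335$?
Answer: $37198$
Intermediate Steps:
$z{\left(f \right)} = -64 + f$
$\left(z{\left(85 \right)} - -8842\right) + 28335 = \left(\left(-64 + 85\right) - -8842\right) + 28335 = \left(21 + 8842\right) + 28335 = 8863 + 28335 = 37198$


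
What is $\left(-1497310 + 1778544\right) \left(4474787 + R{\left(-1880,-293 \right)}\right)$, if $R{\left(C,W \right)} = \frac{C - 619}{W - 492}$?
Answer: $\frac{987893566822796}{785} \approx 1.2585 \cdot 10^{12}$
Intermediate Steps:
$R{\left(C,W \right)} = \frac{-619 + C}{-492 + W}$
$\left(-1497310 + 1778544\right) \left(4474787 + R{\left(-1880,-293 \right)}\right) = \left(-1497310 + 1778544\right) \left(4474787 + \frac{-619 - 1880}{-492 - 293}\right) = 281234 \left(4474787 + \frac{1}{-785} \left(-2499\right)\right) = 281234 \left(4474787 - - \frac{2499}{785}\right) = 281234 \left(4474787 + \frac{2499}{785}\right) = 281234 \cdot \frac{3512710294}{785} = \frac{987893566822796}{785}$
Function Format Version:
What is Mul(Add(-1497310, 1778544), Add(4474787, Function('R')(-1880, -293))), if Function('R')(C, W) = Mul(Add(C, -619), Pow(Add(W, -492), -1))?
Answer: Rational(987893566822796, 785) ≈ 1.2585e+12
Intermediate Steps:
Function('R')(C, W) = Mul(Pow(Add(-492, W), -1), Add(-619, C)) (Function('R')(C, W) = Mul(Add(-619, C), Pow(Add(-492, W), -1)) = Mul(Pow(Add(-492, W), -1), Add(-619, C)))
Mul(Add(-1497310, 1778544), Add(4474787, Function('R')(-1880, -293))) = Mul(Add(-1497310, 1778544), Add(4474787, Mul(Pow(Add(-492, -293), -1), Add(-619, -1880)))) = Mul(281234, Add(4474787, Mul(Pow(-785, -1), -2499))) = Mul(281234, Add(4474787, Mul(Rational(-1, 785), -2499))) = Mul(281234, Add(4474787, Rational(2499, 785))) = Mul(281234, Rational(3512710294, 785)) = Rational(987893566822796, 785)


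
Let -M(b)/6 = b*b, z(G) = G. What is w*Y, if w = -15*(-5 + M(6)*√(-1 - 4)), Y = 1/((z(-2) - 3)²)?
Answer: 3 + 648*I*√5/5 ≈ 3.0 + 289.79*I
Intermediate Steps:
M(b) = -6*b² (M(b) = -6*b*b = -6*b²)
Y = 1/25 (Y = 1/((-2 - 3)²) = 1/((-5)²) = 1/25 ≈ 0.040000)
w = 75 + 3240*I*√5 (w = -15*(-5 + (-6*6²)*√(-1 - 4)) = -15*(-5 + (-6*36)*√(-5)) = -15*(-5 - 216*I*√5) = 75 + 3240*I*√5 ≈ 75.0 + 7244.9*I)
w*Y = (75 + 3240*I*√5)*(1/25) = 3 + 648*I*√5/5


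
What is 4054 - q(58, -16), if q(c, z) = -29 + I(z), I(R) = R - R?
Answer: 4083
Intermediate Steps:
I(R) = 0
q(c, z) = -29 (q(c, z) = -29 + 0 = -29)
4054 - q(58, -16) = 4054 - 1*(-29) = 4054 + 29 = 4083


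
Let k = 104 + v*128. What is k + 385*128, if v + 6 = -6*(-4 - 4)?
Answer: 54760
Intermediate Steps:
v = 42 (v = -6 - 6*(-4 - 4) = -6 - 6*(-8) = -6 + 48 = 42)
k = 5480 (k = 104 + 42*128 = 104 + 5376 = 5480)
k + 385*128 = 5480 + 385*128 = 5480 + 49280 = 54760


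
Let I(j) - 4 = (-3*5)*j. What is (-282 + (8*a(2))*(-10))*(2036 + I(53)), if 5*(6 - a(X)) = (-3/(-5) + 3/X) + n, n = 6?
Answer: -787338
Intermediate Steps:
a(X) = 117/25 - 3/(5*X) (a(X) = 6 - ((-3/(-5) + 3/X) + 6)/5 = 6 - ((-3*(-⅕) + 3/X) + 6)/5 = 6 - ((⅗ + 3/X) + 6)/5 = 6 - (33/5 + 3/X)/5 = 6 + (-33/25 - 3/(5*X)) = 117/25 - 3/(5*X))
I(j) = 4 - 15*j (I(j) = 4 + (-3*5)*j = 4 - 15*j)
(-282 + (8*a(2))*(-10))*(2036 + I(53)) = (-282 + (8*((3/25)*(-5 + 39*2)/2))*(-10))*(2036 + (4 - 15*53)) = (-282 + (8*((3/25)*(½)*(-5 + 78)))*(-10))*(2036 + (4 - 795)) = (-282 + (8*((3/25)*(½)*73))*(-10))*(2036 - 791) = (-282 + (8*(219/50))*(-10))*1245 = (-282 + (876/25)*(-10))*1245 = (-282 - 1752/5)*1245 = -3162/5*1245 = -787338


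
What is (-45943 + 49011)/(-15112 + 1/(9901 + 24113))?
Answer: -104354952/514019567 ≈ -0.20302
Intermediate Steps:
(-45943 + 49011)/(-15112 + 1/(9901 + 24113)) = 3068/(-15112 + 1/34014) = 3068/(-514019567/34014) = 3068*(-34014/514019567) = -104354952/514019567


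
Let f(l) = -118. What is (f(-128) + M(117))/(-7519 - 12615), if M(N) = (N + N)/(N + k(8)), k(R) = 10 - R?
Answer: 6904/1197973 ≈ 0.0057631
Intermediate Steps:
M(N) = 2*N/(2 + N) (M(N) = (N + N)/(N + (10 - 1*8)) = (2*N)/(N + (10 - 8)) = (2*N)/(N + 2) = (2*N)/(2 + N) = 2*N/(2 + N))
(f(-128) + M(117))/(-7519 - 12615) = (-118 + 2*117/(2 + 117))/(-7519 - 12615) = (-118 + 2*117/119)/(-20134) = (-118 + 2*117*(1/119))*(-1/20134) = (-118 + 234/119)*(-1/20134) = -13808/119*(-1/20134) = 6904/1197973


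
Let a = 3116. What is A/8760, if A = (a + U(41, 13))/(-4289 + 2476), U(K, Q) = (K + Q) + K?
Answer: -3211/15881880 ≈ -0.00020218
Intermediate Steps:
U(K, Q) = Q + 2*K
A = -3211/1813 (A = (3116 + (13 + 2*41))/(-4289 + 2476) = (3116 + (13 + 82))/(-1813) = (3116 + 95)*(-1/1813) = 3211*(-1/1813) = -3211/1813 ≈ -1.7711)
A/8760 = -3211/1813/8760 = -3211/1813*1/8760 = -3211/15881880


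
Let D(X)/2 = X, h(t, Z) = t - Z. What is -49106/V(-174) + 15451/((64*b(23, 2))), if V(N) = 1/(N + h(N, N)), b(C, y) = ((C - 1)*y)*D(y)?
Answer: 96244632667/11264 ≈ 8.5444e+6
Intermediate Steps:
D(X) = 2*X
b(C, y) = 2*y²*(-1 + C) (b(C, y) = ((C - 1)*y)*(2*y) = ((-1 + C)*y)*(2*y) = (y*(-1 + C))*(2*y) = 2*y²*(-1 + C))
V(N) = 1/N (V(N) = 1/(N + (N - N)) = 1/(N + 0) = 1/N)
-49106/V(-174) + 15451/((64*b(23, 2))) = -49106/(1/(-174)) + 15451/((64*(2*2²*(-1 + 23)))) = -49106/(-1/174) + 15451/((64*(2*4*22))) = -49106*(-174) + 15451/((64*176)) = 8544444 + 15451/11264 = 96244632667/11264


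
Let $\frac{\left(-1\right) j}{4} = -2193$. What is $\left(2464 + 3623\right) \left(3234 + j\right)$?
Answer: $73080522$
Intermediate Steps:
$j = 8772$ ($j = \left(-4\right) \left(-2193\right) = 8772$)
$\left(2464 + 3623\right) \left(3234 + j\right) = \left(2464 + 3623\right) \left(3234 + 8772\right) = 6087 \cdot 12006 = 73080522$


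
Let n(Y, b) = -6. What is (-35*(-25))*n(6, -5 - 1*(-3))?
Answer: -5250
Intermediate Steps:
(-35*(-25))*n(6, -5 - 1*(-3)) = -35*(-25)*(-6) = 875*(-6) = -5250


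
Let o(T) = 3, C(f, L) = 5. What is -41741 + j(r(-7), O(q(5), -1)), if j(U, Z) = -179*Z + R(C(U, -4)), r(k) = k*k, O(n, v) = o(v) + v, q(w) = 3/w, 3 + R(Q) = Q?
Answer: -42097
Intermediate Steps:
R(Q) = -3 + Q
O(n, v) = 3 + v
r(k) = k²
j(U, Z) = 2 - 179*Z (j(U, Z) = -179*Z + (-3 + 5) = -179*Z + 2 = 2 - 179*Z)
-41741 + j(r(-7), O(q(5), -1)) = -41741 + (2 - 179*(3 - 1)) = -41741 + (2 - 179*2) = -41741 + (2 - 358) = -41741 - 356 = -42097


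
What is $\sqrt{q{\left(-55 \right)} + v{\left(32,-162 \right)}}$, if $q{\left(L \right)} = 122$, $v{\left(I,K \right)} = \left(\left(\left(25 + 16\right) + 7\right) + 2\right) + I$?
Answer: $2 \sqrt{51} \approx 14.283$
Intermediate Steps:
$v{\left(I,K \right)} = 50 + I$ ($v{\left(I,K \right)} = \left(\left(41 + 7\right) + 2\right) + I = \left(48 + 2\right) + I = 50 + I$)
$\sqrt{q{\left(-55 \right)} + v{\left(32,-162 \right)}} = \sqrt{122 + \left(50 + 32\right)} = \sqrt{122 + 82} = \sqrt{204} = 2 \sqrt{51}$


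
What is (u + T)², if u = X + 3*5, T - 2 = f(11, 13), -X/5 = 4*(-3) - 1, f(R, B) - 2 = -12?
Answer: 5184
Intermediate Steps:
f(R, B) = -10 (f(R, B) = 2 - 12 = -10)
X = 65 (X = -5*(4*(-3) - 1) = -5*(-12 - 1) = -5*(-13) = 65)
T = -8 (T = 2 - 10 = -8)
u = 80 (u = 65 + 3*5 = 65 + 15 = 80)
(u + T)² = (80 - 8)² = 72² = 5184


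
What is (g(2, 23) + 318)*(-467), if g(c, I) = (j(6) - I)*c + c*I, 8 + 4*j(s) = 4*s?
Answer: -152242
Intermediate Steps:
j(s) = -2 + s (j(s) = -2 + (4*s)/4 = -2 + s)
g(c, I) = I*c + c*(4 - I) (g(c, I) = ((-2 + 6) - I)*c + c*I = (4 - I)*c + I*c = c*(4 - I) + I*c = I*c + c*(4 - I))
(g(2, 23) + 318)*(-467) = (4*2 + 318)*(-467) = (8 + 318)*(-467) = 326*(-467) = -152242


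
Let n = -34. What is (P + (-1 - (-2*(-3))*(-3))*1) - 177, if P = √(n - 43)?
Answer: -160 + I*√77 ≈ -160.0 + 8.775*I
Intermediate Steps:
P = I*√77 (P = √(-34 - 43) = √(-77) = I*√77 ≈ 8.775*I)
(P + (-1 - (-2*(-3))*(-3))*1) - 177 = (I*√77 + (-1 - (-2*(-3))*(-3))*1) - 177 = (I*√77 + (-1 - 6*(-3))*1) - 177 = (I*√77 + (-1 - 1*(-18))*1) - 177 = (I*√77 + (-1 + 18)*1) - 177 = (I*√77 + 17*1) - 177 = (I*√77 + 17) - 177 = (17 + I*√77) - 177 = -160 + I*√77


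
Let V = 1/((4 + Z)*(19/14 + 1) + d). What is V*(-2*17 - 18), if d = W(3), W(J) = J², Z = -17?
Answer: 728/303 ≈ 2.4026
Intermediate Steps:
d = 9 (d = 3² = 9)
V = -14/303 (V = 1/((4 - 17)*(19/14 + 1) + 9) = 1/(-13*(19*(1/14) + 1) + 9) = 1/(-13*(19/14 + 1) + 9) = 1/(-13*33/14 + 9) = 1/(-429/14 + 9) = 1/(-303/14) = -14/303 ≈ -0.046205)
V*(-2*17 - 18) = -14*(-2*17 - 18)/303 = -14*(-34 - 18)/303 = -14/303*(-52) = 728/303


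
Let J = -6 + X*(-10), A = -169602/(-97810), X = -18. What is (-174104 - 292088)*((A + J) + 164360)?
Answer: -3751269904139632/48905 ≈ -7.6705e+10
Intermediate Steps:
A = 84801/48905 (A = -169602*(-1/97810) = 84801/48905 ≈ 1.7340)
J = 174 (J = -6 - 18*(-10) = -6 + 180 = 174)
(-174104 - 292088)*((A + J) + 164360) = (-174104 - 292088)*((84801/48905 + 174) + 164360) = -466192*(8594271/48905 + 164360) = -466192*8046620071/48905 = -3751269904139632/48905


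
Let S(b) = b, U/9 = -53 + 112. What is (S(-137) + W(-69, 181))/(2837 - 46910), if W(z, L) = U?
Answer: -394/44073 ≈ -0.0089397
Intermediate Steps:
U = 531 (U = 9*(-53 + 112) = 9*59 = 531)
W(z, L) = 531
(S(-137) + W(-69, 181))/(2837 - 46910) = (-137 + 531)/(2837 - 46910) = 394/(-44073) = 394*(-1/44073) = -394/44073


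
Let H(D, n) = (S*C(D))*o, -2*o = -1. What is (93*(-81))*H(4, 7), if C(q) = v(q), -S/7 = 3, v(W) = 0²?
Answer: 0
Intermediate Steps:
v(W) = 0
S = -21 (S = -7*3 = -21)
o = ½ (o = -½*(-1) = ½ ≈ 0.50000)
C(q) = 0
H(D, n) = 0 (H(D, n) = -21*0*(½) = 0*(½) = 0)
(93*(-81))*H(4, 7) = (93*(-81))*0 = -7533*0 = 0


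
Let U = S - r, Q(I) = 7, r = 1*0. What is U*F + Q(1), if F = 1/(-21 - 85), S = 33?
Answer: 709/106 ≈ 6.6887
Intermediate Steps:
r = 0
U = 33 (U = 33 - 1*0 = 33 + 0 = 33)
F = -1/106 (F = 1/(-106) = -1/106 ≈ -0.0094340)
U*F + Q(1) = 33*(-1/106) + 7 = -33/106 + 7 = 709/106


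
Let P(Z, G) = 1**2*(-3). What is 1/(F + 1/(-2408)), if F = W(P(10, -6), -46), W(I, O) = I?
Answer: -2408/7225 ≈ -0.33329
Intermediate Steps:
P(Z, G) = -3 (P(Z, G) = 1*(-3) = -3)
F = -3
1/(F + 1/(-2408)) = 1/(-3 + 1/(-2408)) = 1/(-3 - 1/2408) = 1/(-7225/2408) = -2408/7225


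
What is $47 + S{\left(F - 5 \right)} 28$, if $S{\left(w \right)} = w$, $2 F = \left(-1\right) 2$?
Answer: $-121$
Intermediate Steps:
$F = -1$ ($F = \frac{\left(-1\right) 2}{2} = \frac{1}{2} \left(-2\right) = -1$)
$47 + S{\left(F - 5 \right)} 28 = 47 + \left(-1 - 5\right) 28 = 47 - 168 = -121$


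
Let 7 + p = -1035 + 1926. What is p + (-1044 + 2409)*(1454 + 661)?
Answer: 2887859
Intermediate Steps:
p = 884 (p = -7 + (-1035 + 1926) = -7 + 891 = 884)
p + (-1044 + 2409)*(1454 + 661) = 884 + (-1044 + 2409)*(1454 + 661) = 884 + 1365*2115 = 884 + 2886975 = 2887859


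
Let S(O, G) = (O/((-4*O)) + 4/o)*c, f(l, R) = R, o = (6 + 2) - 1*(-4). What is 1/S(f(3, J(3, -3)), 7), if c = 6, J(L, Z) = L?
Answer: 2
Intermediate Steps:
o = 12 (o = 8 + 4 = 12)
S(O, G) = 1/2 (S(O, G) = (O/((-4*O)) + 4/12)*6 = (O*(-1/(4*O)) + 4*(1/12))*6 = (-1/4 + 1/3)*6 = (1/12)*6 = 1/2)
1/S(f(3, J(3, -3)), 7) = 1/(1/2) = 2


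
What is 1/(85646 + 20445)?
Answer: 1/106091 ≈ 9.4259e-6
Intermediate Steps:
1/(85646 + 20445) = 1/106091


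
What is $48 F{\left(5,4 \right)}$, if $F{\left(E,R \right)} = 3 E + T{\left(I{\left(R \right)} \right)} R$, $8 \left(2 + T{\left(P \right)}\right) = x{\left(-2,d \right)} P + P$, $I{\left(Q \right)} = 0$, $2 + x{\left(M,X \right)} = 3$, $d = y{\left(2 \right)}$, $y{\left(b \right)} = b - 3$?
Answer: $336$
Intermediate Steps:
$y{\left(b \right)} = -3 + b$
$d = -1$ ($d = -3 + 2 = -1$)
$x{\left(M,X \right)} = 1$ ($x{\left(M,X \right)} = -2 + 3 = 1$)
$T{\left(P \right)} = -2 + \frac{P}{4}$ ($T{\left(P \right)} = -2 + \frac{1 P + P}{8} = -2 + \frac{P + P}{8} = -2 + \frac{2 P}{8} = -2 + \frac{P}{4}$)
$F{\left(E,R \right)} = - 2 R + 3 E$ ($F{\left(E,R \right)} = 3 E + \left(-2 + \frac{1}{4} \cdot 0\right) R = 3 E + \left(-2 + 0\right) R = 3 E - 2 R = - 2 R + 3 E$)
$48 F{\left(5,4 \right)} = 48 \left(\left(-2\right) 4 + 3 \cdot 5\right) = 48 \left(-8 + 15\right) = 48 \cdot 7 = 336$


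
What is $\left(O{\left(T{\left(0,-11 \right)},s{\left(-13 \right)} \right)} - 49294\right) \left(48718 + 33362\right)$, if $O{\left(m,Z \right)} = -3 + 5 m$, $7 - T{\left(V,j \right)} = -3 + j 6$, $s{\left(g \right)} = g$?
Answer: $-4015107360$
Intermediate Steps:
$T{\left(V,j \right)} = 10 - 6 j$ ($T{\left(V,j \right)} = 7 - \left(-3 + j 6\right) = 7 - \left(-3 + 6 j\right) = 10 - 6 j$)
$\left(O{\left(T{\left(0,-11 \right)},s{\left(-13 \right)} \right)} - 49294\right) \left(48718 + 33362\right) = \left(\left(-3 + 5 \left(10 - -66\right)\right) - 49294\right) \left(48718 + 33362\right) = \left(\left(-3 + 5 \left(10 + 66\right)\right) - 49294\right) 82080 = \left(\left(-3 + 5 \cdot 76\right) - 49294\right) 82080 = \left(\left(-3 + 380\right) - 49294\right) 82080 = \left(377 - 49294\right) 82080 = \left(-48917\right) 82080 = -4015107360$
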